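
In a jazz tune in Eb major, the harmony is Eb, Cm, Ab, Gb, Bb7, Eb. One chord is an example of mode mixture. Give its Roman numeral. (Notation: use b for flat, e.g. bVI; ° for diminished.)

The diatonic triads in Eb major are Eb, Fm, Gm, Ab, Bb, Cm, Ddim. Eb, Cm, Ab and Bb7 all belong to that set. Gb (Gb–Bb–Db) doesn't fit — on degree 3 Eb major would have Gm (iii). Gb is the degree-3 chord of Eb minor, so it is the borrowed bIII.

bIII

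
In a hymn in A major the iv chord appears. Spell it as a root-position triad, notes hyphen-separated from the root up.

iv is built on scale degree 4, which is D in both A major and its parallel. Stacking thirds in A minor on D gives D–F–A.

D-F-A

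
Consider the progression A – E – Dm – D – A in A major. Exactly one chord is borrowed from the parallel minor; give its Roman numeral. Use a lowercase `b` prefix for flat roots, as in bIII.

iv

In A major the diatonic chords are A, Bm, C#m, D, E, F#m, G#dim. Of the given chords, A, E and D are diatonic. Dm (D–F–A) is not: scale degree 4 in A major carries D (IV). In A minor the chord on that degree is Dm, so here it functions as iv, borrowed from the parallel minor.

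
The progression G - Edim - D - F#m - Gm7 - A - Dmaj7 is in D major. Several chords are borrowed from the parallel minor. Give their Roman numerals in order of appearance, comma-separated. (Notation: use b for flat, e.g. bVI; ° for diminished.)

In D major the diatonic chords are D, Em, F#m, G, A, Bm, C#dim. G, D, F#m, A and Dmaj7 are all diatonic. Edim (E–G–Bb) is not: scale degree 2 in D major carries Em (ii). In D minor the chord on that degree is Edim, so here it functions as ii°, borrowed from the parallel minor. But Gm7 (G–Bb–D–F) is foreign: the diatonic IV on degree 4 is G, whereas Gm7 comes from D minor. It is labeled iv7.

ii°, iv7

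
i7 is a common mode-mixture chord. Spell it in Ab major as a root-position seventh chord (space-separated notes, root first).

Ab Cb Eb Gb

i7 is built on scale degree 1, which is Ab in both Ab major and its parallel. Building the minor-seventh chord from the parallel minor on Ab: Ab–Cb–Eb–Gb.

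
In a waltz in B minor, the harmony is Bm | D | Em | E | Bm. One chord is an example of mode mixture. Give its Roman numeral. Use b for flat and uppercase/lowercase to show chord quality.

The diatonic triads in B minor (with V from harmonic minor) are Bm, C#dim, D, Em, F#, G, A. Bm, D and Em all belong to that set. E (E–G#–B) is not: scale degree 4 in B minor carries Em (iv). In B major the chord on that degree is E, so here it functions as IV, borrowed from the parallel major.

IV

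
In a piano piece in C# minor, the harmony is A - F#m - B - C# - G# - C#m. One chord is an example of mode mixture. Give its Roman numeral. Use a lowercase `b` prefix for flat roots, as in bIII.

I

In C# minor (with V from harmonic minor) the diatonic chords are C#m, D#dim, E, F#m, G#, A, B. Of the given chords, A, F#m, B, G# and C#m are diatonic. But C# (C#–E#–G#) is foreign: the diatonic i on degree 1 is C#m, whereas C# comes from C# major. It is labeled I.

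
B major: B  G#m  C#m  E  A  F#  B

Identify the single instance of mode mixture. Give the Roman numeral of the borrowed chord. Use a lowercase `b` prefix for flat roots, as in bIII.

B major has the diatonic set B, C#m, D#m, E, F#, G#m, A#dim. B, G#m, C#m, E and F# all belong to that set. But A (A–C#–E) is foreign: the diatonic vii° on degree 7 is A#dim, whereas A comes from B minor. It is labeled bVII.

bVII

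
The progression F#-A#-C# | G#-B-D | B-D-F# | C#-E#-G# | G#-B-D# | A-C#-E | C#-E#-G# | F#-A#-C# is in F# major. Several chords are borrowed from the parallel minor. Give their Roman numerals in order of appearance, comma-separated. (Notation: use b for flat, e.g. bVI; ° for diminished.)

In F# major the diatonic chords are F#, G#m, A#m, B, C#, D#m, E#dim. F#–A#–C# = F#, C#–E#–G# = C# and G#–B–D# = G#m all belong to that set. G#–B–D is not: scale degree 2 in F# major carries G#m (ii). In F# minor the chord on that degree is G#dim, so here it functions as ii°, borrowed from the parallel minor. But B–D–F# is foreign: the diatonic IV on degree 4 is B, whereas Bm comes from F# minor. It is labeled iv. A–C#–E doesn't fit — on degree 3 F# major would have A#m (iii). A is the degree-3 chord of F# minor, so it is the borrowed bIII.

ii°, iv, bIII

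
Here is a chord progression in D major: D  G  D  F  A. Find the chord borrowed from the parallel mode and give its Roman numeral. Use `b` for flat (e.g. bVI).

The diatonic triads in D major are D, Em, F#m, G, A, Bm, C#dim. Of the given chords, D, G and A are diatonic. F (F–A–C) doesn't fit — on degree 3 D major would have F#m (iii). F is the degree-3 chord of D minor, so it is the borrowed bIII.

bIII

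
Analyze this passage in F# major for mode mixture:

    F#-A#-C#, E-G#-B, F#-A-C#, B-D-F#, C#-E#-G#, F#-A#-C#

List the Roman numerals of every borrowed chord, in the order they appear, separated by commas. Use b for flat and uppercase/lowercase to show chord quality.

In F# major the diatonic chords are F#, G#m, A#m, B, C#, D#m, E#dim. Of the given chords, F#–A#–C# = F# and C#–E#–G# = C# are diatonic. But E–G#–B is foreign: the diatonic vii° on degree 7 is E#dim, whereas E comes from F# minor. It is labeled bVII. F#–A–C# is not: scale degree 1 in F# major carries F# (I). In F# minor the chord on that degree is F#m, so here it functions as i, borrowed from the parallel minor. B–D–F# doesn't fit — on degree 4 F# major would have B (IV). Bm is the degree-4 chord of F# minor, so it is the borrowed iv.

bVII, i, iv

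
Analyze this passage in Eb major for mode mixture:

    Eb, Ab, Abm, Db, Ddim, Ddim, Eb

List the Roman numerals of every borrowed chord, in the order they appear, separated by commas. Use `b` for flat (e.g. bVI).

iv, bVII

The diatonic triads in Eb major are Eb, Fm, Gm, Ab, Bb, Cm, Ddim. Of the given chords, Eb, Ab and Ddim are diatonic. Abm (Ab–Cb–Eb) doesn't fit — on degree 4 Eb major would have Ab (IV). Abm is the degree-4 chord of Eb minor, so it is the borrowed iv. Db (Db–F–Ab) doesn't fit — on degree 7 Eb major would have Ddim (vii°). Db is the degree-7 chord of Eb minor, so it is the borrowed bVII.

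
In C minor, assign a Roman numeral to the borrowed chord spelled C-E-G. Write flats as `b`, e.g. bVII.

The root C is the diatonic 1st degree of C minor; the borrowing shows in the chord quality. The diatonic chord on degree 1 would be Cm (i), but C–E–G is the major chord from C major. As a borrowed chord it is labeled I.

I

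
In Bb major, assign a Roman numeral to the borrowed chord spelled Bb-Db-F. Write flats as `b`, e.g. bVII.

Bb is scale degree 1 in Bb major. Bb–Db–F is a minor chord — the form found in Bb minor, not the diatonic I (Bb). Borrowed into Bb major it is written i.

i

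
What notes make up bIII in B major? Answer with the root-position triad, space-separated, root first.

D F# A

The root of bIII is the lowered 3rd degree: D# becomes D. Stacking thirds in B minor on D gives D–F#–A.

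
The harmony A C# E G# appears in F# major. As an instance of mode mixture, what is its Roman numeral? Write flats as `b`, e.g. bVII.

bIIImaj7

In F# major scale degree 3 is A#; A is its lowered form, from F# minor. The diatonic chord on degree 3 would be A#m (iii), but A–C#–E–G# is the major-seventh chord from F# minor. As a borrowed chord it is labeled bIIImaj7.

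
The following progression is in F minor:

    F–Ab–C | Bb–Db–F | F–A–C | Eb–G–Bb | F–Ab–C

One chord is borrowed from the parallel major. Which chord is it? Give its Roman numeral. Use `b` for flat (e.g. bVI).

F minor has the diatonic set Fm, Gdim, Ab, Bbm, C, Db, Eb (with V from harmonic minor). F–Ab–C = Fm, Bb–Db–F = Bbm and Eb–G–Bb = Eb all belong to that set. F–A–C is not: scale degree 1 in F minor carries Fm (i). In F major the chord on that degree is F, so here it functions as I, borrowed from the parallel major.

I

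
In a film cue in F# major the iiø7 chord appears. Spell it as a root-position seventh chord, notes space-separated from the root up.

The root, G#, is scale degree 2 — the same note in F# major and F# minor; only the chord quality changes. Building the half-diminished-seventh chord from the parallel minor on G#: G#–B–D–F#.

G# B D F#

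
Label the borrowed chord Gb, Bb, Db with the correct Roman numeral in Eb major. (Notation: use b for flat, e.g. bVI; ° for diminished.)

bIII

In Eb major scale degree 3 is G; Gb is its lowered form, from Eb minor. Gb–Bb–Db is a major chord — the form found in Eb minor, not the diatonic iii (Gm). Borrowed into Eb major it is written bIII.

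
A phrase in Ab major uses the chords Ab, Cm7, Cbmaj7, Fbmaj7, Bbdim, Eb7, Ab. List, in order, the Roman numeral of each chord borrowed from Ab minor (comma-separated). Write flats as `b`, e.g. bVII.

The diatonic triads in Ab major are Ab, Bbm, Cm, Db, Eb, Fm, Gdim. Of the given chords, Ab, Cm7 and Eb7 are diatonic. Cbmaj7 (Cb–Eb–Gb–Bb) is not: scale degree 3 in Ab major carries Cm (iii). In Ab minor the chord on that degree is Cbmaj7, so here it functions as bIIImaj7, borrowed from the parallel minor. Fbmaj7 (Fb–Ab–Cb–Eb) is not: scale degree 6 in Ab major carries Fm (vi). In Ab minor the chord on that degree is Fbmaj7, so here it functions as bVImaj7, borrowed from the parallel minor. But Bbdim (Bb–Db–Fb) is foreign: the diatonic ii on degree 2 is Bbm, whereas Bbdim comes from Ab minor. It is labeled ii°.

bIIImaj7, bVImaj7, ii°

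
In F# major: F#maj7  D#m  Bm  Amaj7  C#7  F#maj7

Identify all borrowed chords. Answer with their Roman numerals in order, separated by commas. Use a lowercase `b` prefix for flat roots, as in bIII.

The diatonic triads in F# major are F#, G#m, A#m, B, C#, D#m, E#dim. Of the given chords, F#maj7, D#m and C#7 are diatonic. Bm (B–D–F#) doesn't fit — on degree 4 F# major would have B (IV). Bm is the degree-4 chord of F# minor, so it is the borrowed iv. Amaj7 (A–C#–E–G#) is not: scale degree 3 in F# major carries A#m (iii). In F# minor the chord on that degree is Amaj7, so here it functions as bIIImaj7, borrowed from the parallel minor.

iv, bIIImaj7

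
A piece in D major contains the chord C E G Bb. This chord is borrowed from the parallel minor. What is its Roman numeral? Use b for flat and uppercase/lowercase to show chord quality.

bVII7

The root C is the lowered 7th scale degree — diatonically D major has C# there. C–E–G–Bb is a dominant-seventh chord — the form found in D minor, not the diatonic vii° (C#dim). Borrowed into D major it is written bVII7.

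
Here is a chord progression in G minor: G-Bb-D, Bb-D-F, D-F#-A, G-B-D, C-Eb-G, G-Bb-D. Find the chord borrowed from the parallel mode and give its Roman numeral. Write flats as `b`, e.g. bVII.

G minor has the diatonic set Gm, Adim, Bb, Cm, D, Eb, F (with V from harmonic minor). G–Bb–D = Gm, Bb–D–F = Bb, D–F#–A = D and C–Eb–G = Cm are all diatonic. G–B–D doesn't fit — on degree 1 G minor would have Gm (i). G is the degree-1 chord of G major, so it is the borrowed I.

I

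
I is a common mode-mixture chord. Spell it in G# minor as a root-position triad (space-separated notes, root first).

G# B# D#

I is built on scale degree 1, which is G# in both G# minor and its parallel. Building the major chord from the parallel major on G#: G#–B#–D#.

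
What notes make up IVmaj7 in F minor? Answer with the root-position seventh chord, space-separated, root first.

Bb D F A

IVmaj7 is built on scale degree 4, which is Bb in both F minor and its parallel. Stacking thirds in F major on Bb gives Bb–D–F–A.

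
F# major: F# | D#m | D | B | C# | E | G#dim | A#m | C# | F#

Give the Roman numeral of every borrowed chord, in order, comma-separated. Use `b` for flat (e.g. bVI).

In F# major the diatonic chords are F#, G#m, A#m, B, C#, D#m, E#dim. F#, D#m, B, C# and A#m are all diatonic. But D (D–F#–A) is foreign: the diatonic vi on degree 6 is D#m, whereas D comes from F# minor. It is labeled bVI. E (E–G#–B) is not: scale degree 7 in F# major carries E#dim (vii°). In F# minor the chord on that degree is E, so here it functions as bVII, borrowed from the parallel minor. G#dim (G#–B–D) doesn't fit — on degree 2 F# major would have G#m (ii). G#dim is the degree-2 chord of F# minor, so it is the borrowed ii°.

bVI, bVII, ii°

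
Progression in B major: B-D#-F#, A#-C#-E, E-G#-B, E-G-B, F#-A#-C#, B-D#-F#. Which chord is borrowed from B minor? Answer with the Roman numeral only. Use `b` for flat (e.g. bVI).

iv

In B major the diatonic chords are B, C#m, D#m, E, F#, G#m, A#dim. Of the given chords, B–D#–F# = B, A#–C#–E = A#dim, E–G#–B = E and F#–A#–C# = F# are diatonic. E–G–B is not: scale degree 4 in B major carries E (IV). In B minor the chord on that degree is Em, so here it functions as iv, borrowed from the parallel minor.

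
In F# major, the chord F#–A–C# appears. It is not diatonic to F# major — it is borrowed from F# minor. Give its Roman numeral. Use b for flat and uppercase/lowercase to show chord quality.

F# is scale degree 1 in F# major. The diatonic chord on degree 1 would be F# (I), but F#–A–C# is the minor chord from F# minor. As a borrowed chord it is labeled i.

i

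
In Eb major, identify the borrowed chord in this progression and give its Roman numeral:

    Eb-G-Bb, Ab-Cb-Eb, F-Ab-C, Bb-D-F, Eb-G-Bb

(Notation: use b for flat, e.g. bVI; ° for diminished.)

iv

The diatonic triads in Eb major are Eb, Fm, Gm, Ab, Bb, Cm, Ddim. Eb–G–Bb = Eb, F–Ab–C = Fm and Bb–D–F = Bb all belong to that set. But Ab–Cb–Eb is foreign: the diatonic IV on degree 4 is Ab, whereas Abm comes from Eb minor. It is labeled iv.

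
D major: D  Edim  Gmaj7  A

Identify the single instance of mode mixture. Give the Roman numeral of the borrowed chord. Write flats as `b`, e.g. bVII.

ii°

D major has the diatonic set D, Em, F#m, G, A, Bm, C#dim. Of the given chords, D, Gmaj7 and A are diatonic. But Edim (E–G–Bb) is foreign: the diatonic ii on degree 2 is Em, whereas Edim comes from D minor. It is labeled ii°.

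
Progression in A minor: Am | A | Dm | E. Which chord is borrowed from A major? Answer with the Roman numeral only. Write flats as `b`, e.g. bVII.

In A minor (with V from harmonic minor) the diatonic chords are Am, Bdim, C, Dm, E, F, G. Am, Dm and E all belong to that set. A (A–C#–E) is not: scale degree 1 in A minor carries Am (i). In A major the chord on that degree is A, so here it functions as I, borrowed from the parallel major.

I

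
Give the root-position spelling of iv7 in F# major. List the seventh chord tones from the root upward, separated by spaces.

The root, B, is scale degree 4 — the same note in F# major and F# minor; only the chord quality changes. Stacking thirds in F# minor on B gives B–D–F#–A.

B D F# A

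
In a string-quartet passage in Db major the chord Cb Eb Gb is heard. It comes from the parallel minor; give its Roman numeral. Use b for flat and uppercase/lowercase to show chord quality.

bVII

In Db major scale degree 7 is C; Cb is its lowered form, from Db minor. Cb–Eb–Gb is a major chord — the form found in Db minor, not the diatonic vii° (Cdim). Borrowed into Db major it is written bVII.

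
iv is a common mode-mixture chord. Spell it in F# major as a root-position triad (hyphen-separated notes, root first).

B-D-F#

The root, B, is scale degree 4 — the same note in F# major and F# minor; only the chord quality changes. Stacking thirds in F# minor on B gives B–D–F#.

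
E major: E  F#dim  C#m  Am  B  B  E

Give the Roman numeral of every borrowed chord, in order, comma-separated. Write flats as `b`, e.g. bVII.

The diatonic triads in E major are E, F#m, G#m, A, B, C#m, D#dim. E, C#m and B are all diatonic. F#dim (F#–A–C) is not: scale degree 2 in E major carries F#m (ii). In E minor the chord on that degree is F#dim, so here it functions as ii°, borrowed from the parallel minor. Am (A–C–E) is not: scale degree 4 in E major carries A (IV). In E minor the chord on that degree is Am, so here it functions as iv, borrowed from the parallel minor.

ii°, iv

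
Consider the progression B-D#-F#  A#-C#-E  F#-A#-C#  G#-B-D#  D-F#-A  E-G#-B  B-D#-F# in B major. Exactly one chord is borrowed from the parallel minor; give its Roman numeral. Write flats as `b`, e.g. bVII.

bIII

In B major the diatonic chords are B, C#m, D#m, E, F#, G#m, A#dim. Of the given chords, B–D#–F# = B, A#–C#–E = A#dim, F#–A#–C# = F#, G#–B–D# = G#m and E–G#–B = E are diatonic. D–F#–A doesn't fit — on degree 3 B major would have D#m (iii). D is the degree-3 chord of B minor, so it is the borrowed bIII.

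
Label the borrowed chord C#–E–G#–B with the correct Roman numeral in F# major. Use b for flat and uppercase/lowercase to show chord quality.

v7

The root C# is the diatonic 5th degree of F# major; the borrowing shows in the chord quality. Diatonically F# major has C# (V) on that degree; C#–E–G#–B is instead the minor-seventh chord native to F# minor, so it takes the label v7.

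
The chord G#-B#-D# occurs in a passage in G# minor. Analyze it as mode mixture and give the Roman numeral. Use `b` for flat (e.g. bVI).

G# is scale degree 1 in G# minor. G#–B#–D# is a major chord — the form found in G# major, not the diatonic i (G#m). Borrowed into G# minor it is written I.

I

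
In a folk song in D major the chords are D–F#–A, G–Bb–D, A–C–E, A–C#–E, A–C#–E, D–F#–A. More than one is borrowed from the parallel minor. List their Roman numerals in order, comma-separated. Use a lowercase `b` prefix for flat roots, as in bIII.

iv, v

The diatonic triads in D major are D, Em, F#m, G, A, Bm, C#dim. Of the given chords, D–F#–A = D and A–C#–E = A are diatonic. G–Bb–D doesn't fit — on degree 4 D major would have G (IV). Gm is the degree-4 chord of D minor, so it is the borrowed iv. But A–C–E is foreign: the diatonic V on degree 5 is A, whereas Am comes from D minor. It is labeled v.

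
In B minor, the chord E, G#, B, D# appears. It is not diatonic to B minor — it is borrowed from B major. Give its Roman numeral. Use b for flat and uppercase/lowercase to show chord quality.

IVmaj7

E is scale degree 4 in B minor. E–G#–B–D# is a major-seventh chord — the form found in B major, not the diatonic iv (Em). Borrowed into B minor it is written IVmaj7.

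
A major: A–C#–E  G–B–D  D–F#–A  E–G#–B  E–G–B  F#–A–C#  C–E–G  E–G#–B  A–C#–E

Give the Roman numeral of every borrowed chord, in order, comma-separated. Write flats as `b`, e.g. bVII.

bVII, v, bIII

The diatonic triads in A major are A, Bm, C#m, D, E, F#m, G#dim. A–C#–E = A, D–F#–A = D, E–G#–B = E and F#–A–C# = F#m are all diatonic. G–B–D doesn't fit — on degree 7 A major would have G#dim (vii°). G is the degree-7 chord of A minor, so it is the borrowed bVII. E–G–B is not: scale degree 5 in A major carries E (V). In A minor the chord on that degree is Em, so here it functions as v, borrowed from the parallel minor. C–E–G doesn't fit — on degree 3 A major would have C#m (iii). C is the degree-3 chord of A minor, so it is the borrowed bIII.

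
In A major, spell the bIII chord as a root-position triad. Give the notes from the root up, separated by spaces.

C E G

bIII is built on the lowered scale degree 3. In A major degree 3 is C#; lowered it becomes C. In A minor the chord on C is C–E–G.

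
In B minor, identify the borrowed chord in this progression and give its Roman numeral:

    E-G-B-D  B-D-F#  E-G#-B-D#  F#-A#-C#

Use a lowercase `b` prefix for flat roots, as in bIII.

IVmaj7

B minor has the diatonic set Bm, C#dim, D, Em, F#, G, A (with V from harmonic minor). E–G–B–D = Em7, B–D–F# = Bm and F#–A#–C# = F# all belong to that set. E–G#–B–D# doesn't fit — on degree 4 B minor would have Em (iv). Emaj7 is the degree-4 chord of B major, so it is the borrowed IVmaj7.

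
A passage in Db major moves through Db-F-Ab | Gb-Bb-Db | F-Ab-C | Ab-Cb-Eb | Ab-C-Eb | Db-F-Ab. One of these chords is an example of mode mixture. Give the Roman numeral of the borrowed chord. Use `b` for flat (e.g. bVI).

The diatonic triads in Db major are Db, Ebm, Fm, Gb, Ab, Bbm, Cdim. Db–F–Ab = Db, Gb–Bb–Db = Gb, F–Ab–C = Fm and Ab–C–Eb = Ab all belong to that set. Ab–Cb–Eb doesn't fit — on degree 5 Db major would have Ab (V). Abm is the degree-5 chord of Db minor, so it is the borrowed v.

v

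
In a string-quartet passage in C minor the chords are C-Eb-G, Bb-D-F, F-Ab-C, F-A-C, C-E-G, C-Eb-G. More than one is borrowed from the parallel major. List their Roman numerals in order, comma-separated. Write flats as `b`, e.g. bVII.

C minor has the diatonic set Cm, Ddim, Eb, Fm, G, Ab, Bb (with V from harmonic minor). C–Eb–G = Cm, Bb–D–F = Bb and F–Ab–C = Fm are all diatonic. F–A–C doesn't fit — on degree 4 C minor would have Fm (iv). F is the degree-4 chord of C major, so it is the borrowed IV. C–E–G is not: scale degree 1 in C minor carries Cm (i). In C major the chord on that degree is C, so here it functions as I, borrowed from the parallel major.

IV, I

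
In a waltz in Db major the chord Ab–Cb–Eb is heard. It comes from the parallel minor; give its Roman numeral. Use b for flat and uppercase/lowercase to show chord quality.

The root Ab is the diatonic 5th degree of Db major; the borrowing shows in the chord quality. Diatonically Db major has Ab (V) on that degree; Ab–Cb–Eb is instead the minor chord native to Db minor, so it takes the label v.

v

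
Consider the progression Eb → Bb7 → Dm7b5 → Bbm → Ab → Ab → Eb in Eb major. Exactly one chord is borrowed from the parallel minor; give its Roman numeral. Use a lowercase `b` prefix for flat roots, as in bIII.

The diatonic triads in Eb major are Eb, Fm, Gm, Ab, Bb, Cm, Ddim. Eb, Bb7, Dm7b5 and Ab all belong to that set. But Bbm (Bb–Db–F) is foreign: the diatonic V on degree 5 is Bb, whereas Bbm comes from Eb minor. It is labeled v.

v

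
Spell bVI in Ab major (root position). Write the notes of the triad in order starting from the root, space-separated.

The root of bVI is the lowered 6th degree: F becomes Fb. Building the major chord from the parallel minor on Fb: Fb–Ab–Cb.

Fb Ab Cb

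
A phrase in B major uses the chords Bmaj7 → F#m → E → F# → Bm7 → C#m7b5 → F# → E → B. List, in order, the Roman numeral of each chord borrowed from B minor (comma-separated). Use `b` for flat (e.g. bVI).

The diatonic triads in B major are B, C#m, D#m, E, F#, G#m, A#dim. Of the given chords, Bmaj7, E, F# and B are diatonic. But F#m (F#–A–C#) is foreign: the diatonic V on degree 5 is F#, whereas F#m comes from B minor. It is labeled v. But Bm7 (B–D–F#–A) is foreign: the diatonic I on degree 1 is B, whereas Bm7 comes from B minor. It is labeled i7. C#m7b5 (C#–E–G–B) doesn't fit — on degree 2 B major would have C#m (ii). C#m7b5 is the degree-2 chord of B minor, so it is the borrowed iiø7.

v, i7, iiø7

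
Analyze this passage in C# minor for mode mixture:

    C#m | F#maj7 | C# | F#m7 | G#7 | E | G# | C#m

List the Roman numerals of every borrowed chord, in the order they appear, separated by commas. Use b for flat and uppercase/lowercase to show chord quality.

IVmaj7, I

In C# minor (with V from harmonic minor) the diatonic chords are C#m, D#dim, E, F#m, G#, A, B. C#m, F#m7, G#7, E and G# are all diatonic. F#maj7 (F#–A#–C#–E#) is not: scale degree 4 in C# minor carries F#m (iv). In C# major the chord on that degree is F#maj7, so here it functions as IVmaj7, borrowed from the parallel major. C# (C#–E#–G#) doesn't fit — on degree 1 C# minor would have C#m (i). C# is the degree-1 chord of C# major, so it is the borrowed I.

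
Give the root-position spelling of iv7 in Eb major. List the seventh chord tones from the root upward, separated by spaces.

Ab Cb Eb Gb

The root, Ab, is scale degree 4 — the same note in Eb major and Eb minor; only the chord quality changes. In Eb minor the chord on Ab is Ab–Cb–Eb–Gb.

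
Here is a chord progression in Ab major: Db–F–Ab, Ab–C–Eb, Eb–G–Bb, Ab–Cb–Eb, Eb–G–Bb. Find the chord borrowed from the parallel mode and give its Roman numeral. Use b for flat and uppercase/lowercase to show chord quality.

i

Ab major has the diatonic set Ab, Bbm, Cm, Db, Eb, Fm, Gdim. Db–F–Ab = Db, Ab–C–Eb = Ab and Eb–G–Bb = Eb are all diatonic. Ab–Cb–Eb is not: scale degree 1 in Ab major carries Ab (I). In Ab minor the chord on that degree is Abm, so here it functions as i, borrowed from the parallel minor.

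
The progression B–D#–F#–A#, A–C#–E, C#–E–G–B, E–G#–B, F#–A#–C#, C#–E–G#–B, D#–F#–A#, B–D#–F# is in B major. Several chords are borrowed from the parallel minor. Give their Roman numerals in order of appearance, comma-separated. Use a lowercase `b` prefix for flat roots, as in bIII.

In B major the diatonic chords are B, C#m, D#m, E, F#, G#m, A#dim. B–D#–F#–A# = Bmaj7, E–G#–B = E, F#–A#–C# = F#, C#–E–G#–B = C#m7, D#–F#–A# = D#m and B–D#–F# = B are all diatonic. A–C#–E is not: scale degree 7 in B major carries A#dim (vii°). In B minor the chord on that degree is A, so here it functions as bVII, borrowed from the parallel minor. C#–E–G–B is not: scale degree 2 in B major carries C#m (ii). In B minor the chord on that degree is C#m7b5, so here it functions as iiø7, borrowed from the parallel minor.

bVII, iiø7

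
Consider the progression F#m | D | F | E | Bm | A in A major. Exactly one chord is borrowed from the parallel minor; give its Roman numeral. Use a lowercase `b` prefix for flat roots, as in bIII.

In A major the diatonic chords are A, Bm, C#m, D, E, F#m, G#dim. F#m, D, E, Bm and A all belong to that set. F (F–A–C) doesn't fit — on degree 6 A major would have F#m (vi). F is the degree-6 chord of A minor, so it is the borrowed bVI.

bVI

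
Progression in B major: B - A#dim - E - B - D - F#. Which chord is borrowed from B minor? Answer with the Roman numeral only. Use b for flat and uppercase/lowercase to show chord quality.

bIII

B major has the diatonic set B, C#m, D#m, E, F#, G#m, A#dim. B, A#dim, E and F# are all diatonic. But D (D–F#–A) is foreign: the diatonic iii on degree 3 is D#m, whereas D comes from B minor. It is labeled bIII.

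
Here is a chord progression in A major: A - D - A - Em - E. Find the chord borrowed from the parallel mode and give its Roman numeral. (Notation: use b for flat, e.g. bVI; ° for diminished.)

A major has the diatonic set A, Bm, C#m, D, E, F#m, G#dim. A, D and E all belong to that set. Em (E–G–B) doesn't fit — on degree 5 A major would have E (V). Em is the degree-5 chord of A minor, so it is the borrowed v.

v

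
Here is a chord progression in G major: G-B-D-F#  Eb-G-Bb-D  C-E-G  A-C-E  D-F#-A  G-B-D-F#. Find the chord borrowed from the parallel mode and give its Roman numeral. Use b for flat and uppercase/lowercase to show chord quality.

G major has the diatonic set G, Am, Bm, C, D, Em, F#dim. G–B–D–F# = Gmaj7, C–E–G = C, A–C–E = Am and D–F#–A = D all belong to that set. But Eb–G–Bb–D is foreign: the diatonic vi on degree 6 is Em, whereas Ebmaj7 comes from G minor. It is labeled bVImaj7.

bVImaj7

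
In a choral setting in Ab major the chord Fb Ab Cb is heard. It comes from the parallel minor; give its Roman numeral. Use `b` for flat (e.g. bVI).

In Ab major scale degree 6 is F; Fb is its lowered form, from Ab minor. Diatonically Ab major has Fm (vi) on that degree; Fb–Ab–Cb is instead the major chord native to Ab minor, so it takes the label bVI.

bVI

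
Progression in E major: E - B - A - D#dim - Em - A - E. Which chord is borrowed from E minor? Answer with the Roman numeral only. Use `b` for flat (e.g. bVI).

i

The diatonic triads in E major are E, F#m, G#m, A, B, C#m, D#dim. E, B, A and D#dim are all diatonic. Em (E–G–B) doesn't fit — on degree 1 E major would have E (I). Em is the degree-1 chord of E minor, so it is the borrowed i.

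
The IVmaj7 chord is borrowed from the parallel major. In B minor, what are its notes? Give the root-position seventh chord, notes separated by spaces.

IVmaj7 is built on scale degree 4, which is E in both B minor and its parallel. Stacking thirds in B major on E gives E–G#–B–D#.

E G# B D#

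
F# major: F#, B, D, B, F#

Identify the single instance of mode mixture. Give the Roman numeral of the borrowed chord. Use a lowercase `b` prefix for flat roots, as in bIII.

bVI

F# major has the diatonic set F#, G#m, A#m, B, C#, D#m, E#dim. F# and B are both diatonic. But D (D–F#–A) is foreign: the diatonic vi on degree 6 is D#m, whereas D comes from F# minor. It is labeled bVI.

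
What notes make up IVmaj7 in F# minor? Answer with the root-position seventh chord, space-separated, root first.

B D# F# A#

The root, B, is scale degree 4 — the same note in F# minor and F# major; only the chord quality changes. In F# major the chord on B is B–D#–F#–A#.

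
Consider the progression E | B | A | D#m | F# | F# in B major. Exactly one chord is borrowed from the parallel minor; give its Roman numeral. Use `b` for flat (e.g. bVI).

In B major the diatonic chords are B, C#m, D#m, E, F#, G#m, A#dim. E, B, D#m and F# all belong to that set. But A (A–C#–E) is foreign: the diatonic vii° on degree 7 is A#dim, whereas A comes from B minor. It is labeled bVII.

bVII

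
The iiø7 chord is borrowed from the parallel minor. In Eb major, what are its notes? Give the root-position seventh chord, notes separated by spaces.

F Ab Cb Eb

iiø7 is built on scale degree 2, which is F in both Eb major and its parallel. In Eb minor the chord on F is F–Ab–Cb–Eb.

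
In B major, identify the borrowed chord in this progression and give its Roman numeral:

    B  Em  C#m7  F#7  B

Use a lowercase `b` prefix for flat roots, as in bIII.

iv

B major has the diatonic set B, C#m, D#m, E, F#, G#m, A#dim. Of the given chords, B, C#m7 and F#7 are diatonic. Em (E–G–B) doesn't fit — on degree 4 B major would have E (IV). Em is the degree-4 chord of B minor, so it is the borrowed iv.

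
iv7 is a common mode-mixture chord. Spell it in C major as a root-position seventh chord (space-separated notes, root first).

F Ab C Eb

The root, F, is scale degree 4 — the same note in C major and C minor; only the chord quality changes. In C minor the chord on F is F–Ab–C–Eb.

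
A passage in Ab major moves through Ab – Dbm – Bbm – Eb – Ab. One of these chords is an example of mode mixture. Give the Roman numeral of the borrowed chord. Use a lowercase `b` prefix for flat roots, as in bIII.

iv

Ab major has the diatonic set Ab, Bbm, Cm, Db, Eb, Fm, Gdim. Ab, Bbm and Eb all belong to that set. Dbm (Db–Fb–Ab) is not: scale degree 4 in Ab major carries Db (IV). In Ab minor the chord on that degree is Dbm, so here it functions as iv, borrowed from the parallel minor.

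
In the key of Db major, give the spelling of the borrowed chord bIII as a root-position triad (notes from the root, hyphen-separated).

Fb-Ab-Cb

bIII is built on the lowered scale degree 3. In Db major degree 3 is F; lowered it becomes Fb. Stacking thirds in Db minor on Fb gives Fb–Ab–Cb.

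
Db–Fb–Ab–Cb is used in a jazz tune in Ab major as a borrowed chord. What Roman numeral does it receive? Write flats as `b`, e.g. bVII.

The root Db is the diatonic 4th degree of Ab major; the borrowing shows in the chord quality. Diatonically Ab major has Db (IV) on that degree; Db–Fb–Ab–Cb is instead the minor-seventh chord native to Ab minor, so it takes the label iv7.

iv7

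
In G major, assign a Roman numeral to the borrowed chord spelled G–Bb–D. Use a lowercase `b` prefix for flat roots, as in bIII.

i

The root G is the diatonic 1st degree of G major; the borrowing shows in the chord quality. The diatonic chord on degree 1 would be G (I), but G–Bb–D is the minor chord from G minor. As a borrowed chord it is labeled i.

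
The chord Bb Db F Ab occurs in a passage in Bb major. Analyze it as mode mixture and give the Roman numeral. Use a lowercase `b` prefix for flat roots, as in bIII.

Bb is scale degree 1 in Bb major. Diatonically Bb major has Bb (I) on that degree; Bb–Db–F–Ab is instead the minor-seventh chord native to Bb minor, so it takes the label i7.

i7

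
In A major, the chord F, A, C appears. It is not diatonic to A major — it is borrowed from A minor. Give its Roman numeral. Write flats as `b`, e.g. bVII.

bVI

The root F is the lowered 6th scale degree — diatonically A major has F# there. F–A–C is a major chord — the form found in A minor, not the diatonic vi (F#m). Borrowed into A major it is written bVI.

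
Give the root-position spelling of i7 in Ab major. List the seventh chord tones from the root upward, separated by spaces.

i7 is built on scale degree 1, which is Ab in both Ab major and its parallel. Building the minor-seventh chord from the parallel minor on Ab: Ab–Cb–Eb–Gb.

Ab Cb Eb Gb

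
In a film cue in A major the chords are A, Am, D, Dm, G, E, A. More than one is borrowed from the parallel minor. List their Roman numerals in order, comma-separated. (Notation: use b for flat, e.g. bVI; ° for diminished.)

A major has the diatonic set A, Bm, C#m, D, E, F#m, G#dim. Of the given chords, A, D and E are diatonic. Am (A–C–E) is not: scale degree 1 in A major carries A (I). In A minor the chord on that degree is Am, so here it functions as i, borrowed from the parallel minor. Dm (D–F–A) doesn't fit — on degree 4 A major would have D (IV). Dm is the degree-4 chord of A minor, so it is the borrowed iv. G (G–B–D) doesn't fit — on degree 7 A major would have G#dim (vii°). G is the degree-7 chord of A minor, so it is the borrowed bVII.

i, iv, bVII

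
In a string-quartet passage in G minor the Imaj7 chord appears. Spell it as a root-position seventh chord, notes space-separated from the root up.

The root, G, is scale degree 1 — the same note in G minor and G major; only the chord quality changes. In G major the chord on G is G–B–D–F#.

G B D F#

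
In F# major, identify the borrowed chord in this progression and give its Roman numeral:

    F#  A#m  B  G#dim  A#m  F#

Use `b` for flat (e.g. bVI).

In F# major the diatonic chords are F#, G#m, A#m, B, C#, D#m, E#dim. F#, A#m and B all belong to that set. But G#dim (G#–B–D) is foreign: the diatonic ii on degree 2 is G#m, whereas G#dim comes from F# minor. It is labeled ii°.

ii°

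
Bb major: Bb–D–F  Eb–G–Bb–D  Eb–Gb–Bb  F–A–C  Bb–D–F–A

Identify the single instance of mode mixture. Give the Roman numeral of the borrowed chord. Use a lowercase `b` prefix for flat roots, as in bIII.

iv

The diatonic triads in Bb major are Bb, Cm, Dm, Eb, F, Gm, Adim. Bb–D–F = Bb, Eb–G–Bb–D = Ebmaj7, F–A–C = F and Bb–D–F–A = Bbmaj7 all belong to that set. But Eb–Gb–Bb is foreign: the diatonic IV on degree 4 is Eb, whereas Ebm comes from Bb minor. It is labeled iv.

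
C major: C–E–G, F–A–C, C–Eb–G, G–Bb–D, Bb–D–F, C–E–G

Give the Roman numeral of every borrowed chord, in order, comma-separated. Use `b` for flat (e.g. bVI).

i, v, bVII

In C major the diatonic chords are C, Dm, Em, F, G, Am, Bdim. C–E–G = C and F–A–C = F are both diatonic. C–Eb–G doesn't fit — on degree 1 C major would have C (I). Cm is the degree-1 chord of C minor, so it is the borrowed i. G–Bb–D is not: scale degree 5 in C major carries G (V). In C minor the chord on that degree is Gm, so here it functions as v, borrowed from the parallel minor. Bb–D–F is not: scale degree 7 in C major carries Bdim (vii°). In C minor the chord on that degree is Bb, so here it functions as bVII, borrowed from the parallel minor.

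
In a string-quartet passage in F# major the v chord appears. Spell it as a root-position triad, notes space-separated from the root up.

C# E G#

The root, C#, is scale degree 5 — the same note in F# major and F# minor; only the chord quality changes. In F# minor the chord on C# is C#–E–G#.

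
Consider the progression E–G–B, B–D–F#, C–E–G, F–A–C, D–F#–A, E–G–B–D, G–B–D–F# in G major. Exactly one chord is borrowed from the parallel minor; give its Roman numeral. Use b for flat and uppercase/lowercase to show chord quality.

bVII

The diatonic triads in G major are G, Am, Bm, C, D, Em, F#dim. E–G–B = Em, B–D–F# = Bm, C–E–G = C, D–F#–A = D, E–G–B–D = Em7 and G–B–D–F# = Gmaj7 all belong to that set. But F–A–C is foreign: the diatonic vii° on degree 7 is F#dim, whereas F comes from G minor. It is labeled bVII.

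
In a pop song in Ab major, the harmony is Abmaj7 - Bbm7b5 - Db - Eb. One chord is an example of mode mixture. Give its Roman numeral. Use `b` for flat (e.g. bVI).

iiø7

The diatonic triads in Ab major are Ab, Bbm, Cm, Db, Eb, Fm, Gdim. Of the given chords, Abmaj7, Db and Eb are diatonic. But Bbm7b5 (Bb–Db–Fb–Ab) is foreign: the diatonic ii on degree 2 is Bbm, whereas Bbm7b5 comes from Ab minor. It is labeled iiø7.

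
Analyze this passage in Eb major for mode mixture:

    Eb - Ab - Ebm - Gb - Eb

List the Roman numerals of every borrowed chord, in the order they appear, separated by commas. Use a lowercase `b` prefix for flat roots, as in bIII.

The diatonic triads in Eb major are Eb, Fm, Gm, Ab, Bb, Cm, Ddim. Eb and Ab are both diatonic. But Ebm (Eb–Gb–Bb) is foreign: the diatonic I on degree 1 is Eb, whereas Ebm comes from Eb minor. It is labeled i. Gb (Gb–Bb–Db) doesn't fit — on degree 3 Eb major would have Gm (iii). Gb is the degree-3 chord of Eb minor, so it is the borrowed bIII.

i, bIII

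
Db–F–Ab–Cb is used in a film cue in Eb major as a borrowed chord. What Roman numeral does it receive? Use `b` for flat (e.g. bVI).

bVII7

Db is the lowered form of scale degree 7 in Eb major (the diatonic degree 7 is D). Db–F–Ab–Cb is a dominant-seventh chord — the form found in Eb minor, not the diatonic vii° (Ddim). Borrowed into Eb major it is written bVII7.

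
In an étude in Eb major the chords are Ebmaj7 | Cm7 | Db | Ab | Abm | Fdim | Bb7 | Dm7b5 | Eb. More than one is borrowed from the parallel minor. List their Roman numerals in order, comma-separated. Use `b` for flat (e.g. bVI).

In Eb major the diatonic chords are Eb, Fm, Gm, Ab, Bb, Cm, Ddim. Ebmaj7, Cm7, Ab, Bb7, Dm7b5 and Eb all belong to that set. Db (Db–F–Ab) doesn't fit — on degree 7 Eb major would have Ddim (vii°). Db is the degree-7 chord of Eb minor, so it is the borrowed bVII. Abm (Ab–Cb–Eb) is not: scale degree 4 in Eb major carries Ab (IV). In Eb minor the chord on that degree is Abm, so here it functions as iv, borrowed from the parallel minor. But Fdim (F–Ab–Cb) is foreign: the diatonic ii on degree 2 is Fm, whereas Fdim comes from Eb minor. It is labeled ii°.

bVII, iv, ii°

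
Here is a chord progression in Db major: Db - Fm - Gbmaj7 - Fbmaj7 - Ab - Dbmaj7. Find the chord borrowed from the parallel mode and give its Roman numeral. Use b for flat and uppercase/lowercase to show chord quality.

The diatonic triads in Db major are Db, Ebm, Fm, Gb, Ab, Bbm, Cdim. Db, Fm, Gbmaj7, Ab and Dbmaj7 are all diatonic. Fbmaj7 (Fb–Ab–Cb–Eb) is not: scale degree 3 in Db major carries Fm (iii). In Db minor the chord on that degree is Fbmaj7, so here it functions as bIIImaj7, borrowed from the parallel minor.

bIIImaj7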